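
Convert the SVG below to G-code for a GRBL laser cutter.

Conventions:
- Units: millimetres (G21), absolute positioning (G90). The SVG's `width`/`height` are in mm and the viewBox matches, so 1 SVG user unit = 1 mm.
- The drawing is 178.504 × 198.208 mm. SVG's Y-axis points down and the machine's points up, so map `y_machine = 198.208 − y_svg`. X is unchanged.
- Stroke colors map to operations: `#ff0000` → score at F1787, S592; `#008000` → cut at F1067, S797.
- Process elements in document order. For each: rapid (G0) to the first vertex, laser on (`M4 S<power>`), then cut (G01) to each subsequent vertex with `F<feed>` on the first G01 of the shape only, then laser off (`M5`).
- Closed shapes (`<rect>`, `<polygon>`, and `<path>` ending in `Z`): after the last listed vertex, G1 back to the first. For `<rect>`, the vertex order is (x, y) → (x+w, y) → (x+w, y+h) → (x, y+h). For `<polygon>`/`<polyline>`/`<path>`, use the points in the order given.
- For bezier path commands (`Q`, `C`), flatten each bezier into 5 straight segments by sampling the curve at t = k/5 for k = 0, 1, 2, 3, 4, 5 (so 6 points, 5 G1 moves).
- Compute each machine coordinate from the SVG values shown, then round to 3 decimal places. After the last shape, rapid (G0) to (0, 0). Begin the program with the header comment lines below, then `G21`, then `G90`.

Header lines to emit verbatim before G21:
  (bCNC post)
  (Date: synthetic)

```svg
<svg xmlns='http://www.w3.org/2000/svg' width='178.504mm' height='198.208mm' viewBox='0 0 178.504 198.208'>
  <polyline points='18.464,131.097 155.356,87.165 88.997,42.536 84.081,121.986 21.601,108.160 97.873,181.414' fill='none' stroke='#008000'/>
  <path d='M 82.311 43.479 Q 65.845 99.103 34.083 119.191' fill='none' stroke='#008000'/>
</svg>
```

(bCNC post)
(Date: synthetic)
G21
G90
G0 X18.464 Y67.111
M4 S797
G01 X155.356 Y111.043 F1067
G01 X88.997 Y155.672
G01 X84.081 Y76.222
G01 X21.601 Y90.048
G01 X97.873 Y16.794
M5
G0 X82.311 Y154.729
M4 S797
G01 X75.113 Y133.901 F1067
G01 X66.691 Y115.916
G01 X57.045 Y100.773
G01 X46.176 Y88.474
G01 X34.083 Y79.017
M5
G0 X0.000 Y0.000

viewBox `0 0 178.504 198.208` with mm width/height → 1 unit = 1 mm. Flip: y_m = 198.208 − y_svg.

**Shape 1** — `<polyline>` open polyline, stroke `#008000` → cut (S797, F1067). Machine vertices: (18.464,67.111) → (155.356,111.043) → (88.997,155.672) → (84.081,76.222) → (21.601,90.048) → (97.873,16.794). Open path.

**Shape 2** — `<path>` quadratic bezier, stroke `#008000` → cut (S797, F1067). Control points (SVG): P0=(82.311,43.479), P1=(65.845,99.103), P2=(34.083,119.191); sampled at t=k/5. Machine vertices: (82.311,154.729) → (75.113,133.901) → (66.691,115.916) → (57.045,100.773) → (46.176,88.474) → (34.083,79.017). Open path.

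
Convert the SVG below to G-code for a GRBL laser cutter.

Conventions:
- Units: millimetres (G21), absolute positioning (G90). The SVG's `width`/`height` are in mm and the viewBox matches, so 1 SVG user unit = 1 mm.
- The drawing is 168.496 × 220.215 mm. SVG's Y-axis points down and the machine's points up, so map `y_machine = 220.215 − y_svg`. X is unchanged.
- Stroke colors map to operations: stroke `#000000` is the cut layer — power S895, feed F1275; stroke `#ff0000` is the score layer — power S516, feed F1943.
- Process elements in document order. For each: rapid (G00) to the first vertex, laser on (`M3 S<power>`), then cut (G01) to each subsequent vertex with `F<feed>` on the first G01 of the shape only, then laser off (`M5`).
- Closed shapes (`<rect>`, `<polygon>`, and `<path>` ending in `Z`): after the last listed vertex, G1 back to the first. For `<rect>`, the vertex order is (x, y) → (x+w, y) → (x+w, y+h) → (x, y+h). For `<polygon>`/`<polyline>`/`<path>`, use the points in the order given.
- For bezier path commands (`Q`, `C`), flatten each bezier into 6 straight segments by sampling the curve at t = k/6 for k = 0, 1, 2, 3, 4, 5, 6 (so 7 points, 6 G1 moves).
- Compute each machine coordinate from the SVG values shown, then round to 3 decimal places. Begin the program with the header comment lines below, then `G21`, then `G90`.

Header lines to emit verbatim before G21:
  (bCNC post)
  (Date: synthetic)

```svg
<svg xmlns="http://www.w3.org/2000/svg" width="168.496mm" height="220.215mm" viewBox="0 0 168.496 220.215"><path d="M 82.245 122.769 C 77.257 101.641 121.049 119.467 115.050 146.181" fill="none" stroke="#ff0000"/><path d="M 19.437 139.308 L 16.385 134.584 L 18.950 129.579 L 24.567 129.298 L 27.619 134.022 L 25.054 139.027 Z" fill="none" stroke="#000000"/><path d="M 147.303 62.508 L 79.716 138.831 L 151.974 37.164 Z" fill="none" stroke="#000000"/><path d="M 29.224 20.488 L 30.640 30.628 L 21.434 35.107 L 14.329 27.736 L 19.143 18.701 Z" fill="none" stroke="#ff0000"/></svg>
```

(bCNC post)
(Date: synthetic)
G21
G90
G00 X82.245 Y97.446
M3 S516
G01 X83.360 Y104.903 F1943
G01 X89.866 Y106.703
G01 X99.027 Y103.681
G01 X108.103 Y96.672
G01 X114.357 Y86.511
G01 X115.050 Y74.034
M5
G00 X19.437 Y80.907
M3 S895
G01 X16.385 Y85.631 F1275
G01 X18.950 Y90.636
G01 X24.567 Y90.917
G01 X27.619 Y86.193
G01 X25.054 Y81.188
G01 X19.437 Y80.907
M5
G00 X147.303 Y157.707
M3 S895
G01 X79.716 Y81.384 F1275
G01 X151.974 Y183.051
G01 X147.303 Y157.707
M5
G00 X29.224 Y199.727
M3 S516
G01 X30.640 Y189.587 F1943
G01 X21.434 Y185.108
G01 X14.329 Y192.479
G01 X19.143 Y201.514
G01 X29.224 Y199.727
M5

1 u = 1 mm; y_m = 220.215 − y.

[1] `<path>` cubic bezier, #ff0000→score S516 F1943: (82.245,97.446) → (83.360,104.903) → (89.866,106.703) → (99.027,103.681) → (108.103,96.672) → (114.357,86.511) → (115.050,74.034)

[2] `<path>` regular polygon, #000000→cut S895 F1275: (19.437,80.907) → (16.385,85.631) → (18.950,90.636) → (24.567,90.917) → (27.619,86.193) → (25.054,81.188) → (19.437,80.907) (closed)

[3] `<path>` closed polygon, #000000→cut S895 F1275: (147.303,157.707) → (79.716,81.384) → (151.974,183.051) → (147.303,157.707) (closed)

[4] `<path>` regular polygon, #ff0000→score S516 F1943: (29.224,199.727) → (30.640,189.587) → (21.434,185.108) → (14.329,192.479) → (19.143,201.514) → (29.224,199.727) (closed)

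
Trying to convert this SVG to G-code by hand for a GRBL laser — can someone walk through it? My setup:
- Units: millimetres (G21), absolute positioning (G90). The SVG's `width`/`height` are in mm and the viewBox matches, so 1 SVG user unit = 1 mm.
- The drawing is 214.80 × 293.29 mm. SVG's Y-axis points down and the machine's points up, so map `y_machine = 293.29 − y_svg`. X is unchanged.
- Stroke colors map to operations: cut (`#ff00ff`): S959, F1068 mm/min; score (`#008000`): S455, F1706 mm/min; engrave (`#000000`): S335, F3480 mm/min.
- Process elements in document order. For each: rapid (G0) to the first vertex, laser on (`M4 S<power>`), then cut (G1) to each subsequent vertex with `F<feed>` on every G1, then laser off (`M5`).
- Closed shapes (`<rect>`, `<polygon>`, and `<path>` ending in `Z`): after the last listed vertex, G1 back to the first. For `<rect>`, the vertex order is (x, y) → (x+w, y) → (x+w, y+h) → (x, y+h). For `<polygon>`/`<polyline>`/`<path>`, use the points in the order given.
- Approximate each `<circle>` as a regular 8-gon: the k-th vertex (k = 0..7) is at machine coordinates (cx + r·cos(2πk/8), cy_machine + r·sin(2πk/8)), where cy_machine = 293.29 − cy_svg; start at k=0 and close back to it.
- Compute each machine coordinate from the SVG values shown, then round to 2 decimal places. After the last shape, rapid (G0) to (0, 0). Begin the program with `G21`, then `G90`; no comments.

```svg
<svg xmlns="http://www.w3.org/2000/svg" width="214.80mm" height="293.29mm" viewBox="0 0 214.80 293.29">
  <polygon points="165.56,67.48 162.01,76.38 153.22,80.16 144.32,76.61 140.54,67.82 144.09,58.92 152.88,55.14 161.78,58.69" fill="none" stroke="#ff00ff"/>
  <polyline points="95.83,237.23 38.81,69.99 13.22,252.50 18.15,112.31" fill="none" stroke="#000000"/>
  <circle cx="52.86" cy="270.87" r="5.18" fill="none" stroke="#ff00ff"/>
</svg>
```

G21
G90
G0 X165.56 Y225.81
M4 S959
G1 X162.01 Y216.91 F1068
G1 X153.22 Y213.13 F1068
G1 X144.32 Y216.68 F1068
G1 X140.54 Y225.47 F1068
G1 X144.09 Y234.37 F1068
G1 X152.88 Y238.15 F1068
G1 X161.78 Y234.60 F1068
G1 X165.56 Y225.81 F1068
M5
G0 X95.83 Y56.06
M4 S335
G1 X38.81 Y223.30 F3480
G1 X13.22 Y40.79 F3480
G1 X18.15 Y180.98 F3480
M5
G0 X58.04 Y22.42
M4 S959
G1 X56.52 Y26.08 F1068
G1 X52.86 Y27.60 F1068
G1 X49.20 Y26.08 F1068
G1 X47.68 Y22.42 F1068
G1 X49.20 Y18.76 F1068
G1 X52.86 Y17.24 F1068
G1 X56.52 Y18.76 F1068
G1 X58.04 Y22.42 F1068
M5
G0 X0.00 Y0.00

viewBox `0 0 214.80 293.29` with mm width/height → 1 unit = 1 mm. Flip: y_m = 293.29 − y_svg.

**Shape 1** — `<polygon>` regular polygon, stroke `#ff00ff` → cut (S959, F1068). Machine vertices: (165.56,225.81) → (162.01,216.91) → (153.22,213.13) → (144.32,216.68) → (140.54,225.47) → (144.09,234.37) → (152.88,238.15) → (161.78,234.60) → (165.56,225.81). Closed: final G1 returns to the first vertex.

**Shape 2** — `<polyline>` open polyline, stroke `#000000` → engrave (S335, F3480). Machine vertices: (95.83,56.06) → (38.81,223.30) → (13.22,40.79) → (18.15,180.98). Open path.

**Shape 3** — `<circle>` circle, stroke `#ff00ff` → cut (S959, F1068). Machine vertices: (58.04,22.42) → (56.52,26.08) → (52.86,27.60) → (49.20,26.08) → (47.68,22.42) → (49.20,18.76) → (52.86,17.24) → (56.52,18.76) → (58.04,22.42). Closed: final G1 returns to the first vertex.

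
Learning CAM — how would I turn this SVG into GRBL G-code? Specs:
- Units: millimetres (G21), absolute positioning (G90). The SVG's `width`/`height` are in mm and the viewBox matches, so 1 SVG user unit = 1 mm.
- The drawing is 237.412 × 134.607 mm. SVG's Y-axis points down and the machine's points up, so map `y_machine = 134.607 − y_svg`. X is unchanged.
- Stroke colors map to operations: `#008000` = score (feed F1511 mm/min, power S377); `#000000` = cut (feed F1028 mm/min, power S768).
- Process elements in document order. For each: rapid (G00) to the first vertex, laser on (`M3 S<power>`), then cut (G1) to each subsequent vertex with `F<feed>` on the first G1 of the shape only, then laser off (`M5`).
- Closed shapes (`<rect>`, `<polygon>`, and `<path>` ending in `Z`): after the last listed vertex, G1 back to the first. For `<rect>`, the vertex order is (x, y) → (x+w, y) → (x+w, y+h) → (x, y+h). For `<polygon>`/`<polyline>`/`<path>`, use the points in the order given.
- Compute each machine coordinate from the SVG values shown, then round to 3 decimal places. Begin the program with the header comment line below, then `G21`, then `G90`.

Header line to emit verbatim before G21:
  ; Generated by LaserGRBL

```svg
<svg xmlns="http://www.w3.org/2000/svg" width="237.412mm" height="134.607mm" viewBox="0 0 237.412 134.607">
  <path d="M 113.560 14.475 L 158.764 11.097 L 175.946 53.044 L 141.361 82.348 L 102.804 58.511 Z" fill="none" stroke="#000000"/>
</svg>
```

viewBox `0 0 237.412 134.607` with mm width/height → 1 unit = 1 mm. Flip: y_m = 134.607 − y_svg.

**Shape 1** — `<path>` regular polygon, stroke `#000000` → cut (S768, F1028). Machine vertices: (113.560,120.132) → (158.764,123.510) → (175.946,81.563) → (141.361,52.259) → (102.804,76.096) → (113.560,120.132). Closed: final G1 returns to the first vertex.

; Generated by LaserGRBL
G21
G90
G00 X113.560 Y120.132
M3 S768
G1 X158.764 Y123.510 F1028
G1 X175.946 Y81.563
G1 X141.361 Y52.259
G1 X102.804 Y76.096
G1 X113.560 Y120.132
M5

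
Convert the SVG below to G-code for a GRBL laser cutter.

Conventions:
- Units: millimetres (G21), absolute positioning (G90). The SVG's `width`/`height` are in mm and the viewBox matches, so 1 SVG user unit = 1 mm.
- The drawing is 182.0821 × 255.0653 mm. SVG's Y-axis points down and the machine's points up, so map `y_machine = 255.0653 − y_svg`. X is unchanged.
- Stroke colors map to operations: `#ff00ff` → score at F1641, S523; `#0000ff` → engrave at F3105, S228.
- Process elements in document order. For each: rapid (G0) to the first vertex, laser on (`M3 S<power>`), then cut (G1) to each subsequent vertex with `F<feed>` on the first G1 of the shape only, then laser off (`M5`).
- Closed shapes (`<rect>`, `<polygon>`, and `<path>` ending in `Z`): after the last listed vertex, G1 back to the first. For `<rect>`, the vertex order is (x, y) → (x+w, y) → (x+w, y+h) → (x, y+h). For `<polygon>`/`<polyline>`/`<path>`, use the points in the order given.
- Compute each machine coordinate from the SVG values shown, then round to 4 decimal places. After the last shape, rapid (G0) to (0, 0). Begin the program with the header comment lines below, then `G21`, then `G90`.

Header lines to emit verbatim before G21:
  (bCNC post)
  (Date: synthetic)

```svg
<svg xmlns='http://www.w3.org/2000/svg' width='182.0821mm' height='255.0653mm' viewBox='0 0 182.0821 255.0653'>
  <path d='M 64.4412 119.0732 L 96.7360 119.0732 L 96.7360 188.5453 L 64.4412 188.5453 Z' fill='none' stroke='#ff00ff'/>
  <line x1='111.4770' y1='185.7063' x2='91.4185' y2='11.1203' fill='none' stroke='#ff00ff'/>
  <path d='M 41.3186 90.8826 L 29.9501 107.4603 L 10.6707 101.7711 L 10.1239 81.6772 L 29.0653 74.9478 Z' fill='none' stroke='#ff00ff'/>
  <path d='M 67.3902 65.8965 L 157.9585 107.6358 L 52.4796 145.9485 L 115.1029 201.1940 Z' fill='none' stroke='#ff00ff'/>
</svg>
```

viewBox `0 0 182.0821 255.0653` with mm width/height → 1 unit = 1 mm. Flip: y_m = 255.0653 − y_svg.

**Shape 1** — `<path>` rectangle, stroke `#ff00ff` → score (S523, F1641). Machine vertices: (64.4412,135.9921) → (96.7360,135.9921) → (96.7360,66.5200) → (64.4412,66.5200) → (64.4412,135.9921). Closed: final G1 returns to the first vertex.

**Shape 2** — `<line>` line segment, stroke `#ff00ff` → score (S523, F1641). Machine vertices: (111.4770,69.3590) → (91.4185,243.9450). Open path.

**Shape 3** — `<path>` regular polygon, stroke `#ff00ff` → score (S523, F1641). Machine vertices: (41.3186,164.1827) → (29.9501,147.6050) → (10.6707,153.2942) → (10.1239,173.3881) → (29.0653,180.1175) → (41.3186,164.1827). Closed: final G1 returns to the first vertex.

**Shape 4** — `<path>` closed polygon, stroke `#ff00ff` → score (S523, F1641). Machine vertices: (67.3902,189.1688) → (157.9585,147.4295) → (52.4796,109.1168) → (115.1029,53.8713) → (67.3902,189.1688). Closed: final G1 returns to the first vertex.

(bCNC post)
(Date: synthetic)
G21
G90
G0 X64.4412 Y135.9921
M3 S523
G1 X96.7360 Y135.9921 F1641
G1 X96.7360 Y66.5200
G1 X64.4412 Y66.5200
G1 X64.4412 Y135.9921
M5
G0 X111.4770 Y69.3590
M3 S523
G1 X91.4185 Y243.9450 F1641
M5
G0 X41.3186 Y164.1827
M3 S523
G1 X29.9501 Y147.6050 F1641
G1 X10.6707 Y153.2942
G1 X10.1239 Y173.3881
G1 X29.0653 Y180.1175
G1 X41.3186 Y164.1827
M5
G0 X67.3902 Y189.1688
M3 S523
G1 X157.9585 Y147.4295 F1641
G1 X52.4796 Y109.1168
G1 X115.1029 Y53.8713
G1 X67.3902 Y189.1688
M5
G0 X0.0000 Y0.0000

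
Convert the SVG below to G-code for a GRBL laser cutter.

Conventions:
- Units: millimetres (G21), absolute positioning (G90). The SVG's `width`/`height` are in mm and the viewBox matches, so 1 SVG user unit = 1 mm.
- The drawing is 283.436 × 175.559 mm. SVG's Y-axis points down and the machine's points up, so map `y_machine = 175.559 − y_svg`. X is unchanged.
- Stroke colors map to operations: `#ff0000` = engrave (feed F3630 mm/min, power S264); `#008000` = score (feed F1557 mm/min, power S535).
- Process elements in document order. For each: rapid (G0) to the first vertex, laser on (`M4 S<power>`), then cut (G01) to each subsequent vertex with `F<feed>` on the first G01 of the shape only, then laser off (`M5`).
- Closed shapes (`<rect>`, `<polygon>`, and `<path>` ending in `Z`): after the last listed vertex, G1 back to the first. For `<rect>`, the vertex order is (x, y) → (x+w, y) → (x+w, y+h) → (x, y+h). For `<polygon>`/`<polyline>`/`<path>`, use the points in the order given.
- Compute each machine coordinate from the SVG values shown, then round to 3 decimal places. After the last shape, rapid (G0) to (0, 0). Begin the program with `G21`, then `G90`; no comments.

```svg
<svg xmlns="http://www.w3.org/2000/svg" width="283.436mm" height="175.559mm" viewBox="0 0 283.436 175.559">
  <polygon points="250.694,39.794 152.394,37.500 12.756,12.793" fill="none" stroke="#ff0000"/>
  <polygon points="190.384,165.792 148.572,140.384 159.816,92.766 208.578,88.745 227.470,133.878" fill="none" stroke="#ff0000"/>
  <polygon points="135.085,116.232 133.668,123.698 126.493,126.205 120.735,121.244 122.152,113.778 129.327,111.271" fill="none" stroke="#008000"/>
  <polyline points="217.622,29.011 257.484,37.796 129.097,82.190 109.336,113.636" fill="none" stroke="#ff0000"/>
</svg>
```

viewBox `0 0 283.436 175.559` with mm width/height → 1 unit = 1 mm. Flip: y_m = 175.559 − y_svg.

**Shape 1** — `<polygon>` closed polygon, stroke `#ff0000` → engrave (S264, F3630). Machine vertices: (250.694,135.765) → (152.394,138.059) → (12.756,162.766) → (250.694,135.765). Closed: final G1 returns to the first vertex.

**Shape 2** — `<polygon>` regular polygon, stroke `#ff0000` → engrave (S264, F3630). Machine vertices: (190.384,9.767) → (148.572,35.175) → (159.816,82.793) → (208.578,86.814) → (227.470,41.681) → (190.384,9.767). Closed: final G1 returns to the first vertex.

**Shape 3** — `<polygon>` regular polygon, stroke `#008000` → score (S535, F1557). Machine vertices: (135.085,59.327) → (133.668,51.861) → (126.493,49.354) → (120.735,54.315) → (122.152,61.781) → (129.327,64.288) → (135.085,59.327). Closed: final G1 returns to the first vertex.

**Shape 4** — `<polyline>` open polyline, stroke `#ff0000` → engrave (S264, F3630). Machine vertices: (217.622,146.548) → (257.484,137.763) → (129.097,93.369) → (109.336,61.923). Open path.

G21
G90
G0 X250.694 Y135.765
M4 S264
G01 X152.394 Y138.059 F3630
G01 X12.756 Y162.766
G01 X250.694 Y135.765
M5
G0 X190.384 Y9.767
M4 S264
G01 X148.572 Y35.175 F3630
G01 X159.816 Y82.793
G01 X208.578 Y86.814
G01 X227.470 Y41.681
G01 X190.384 Y9.767
M5
G0 X135.085 Y59.327
M4 S535
G01 X133.668 Y51.861 F1557
G01 X126.493 Y49.354
G01 X120.735 Y54.315
G01 X122.152 Y61.781
G01 X129.327 Y64.288
G01 X135.085 Y59.327
M5
G0 X217.622 Y146.548
M4 S264
G01 X257.484 Y137.763 F3630
G01 X129.097 Y93.369
G01 X109.336 Y61.923
M5
G0 X0.000 Y0.000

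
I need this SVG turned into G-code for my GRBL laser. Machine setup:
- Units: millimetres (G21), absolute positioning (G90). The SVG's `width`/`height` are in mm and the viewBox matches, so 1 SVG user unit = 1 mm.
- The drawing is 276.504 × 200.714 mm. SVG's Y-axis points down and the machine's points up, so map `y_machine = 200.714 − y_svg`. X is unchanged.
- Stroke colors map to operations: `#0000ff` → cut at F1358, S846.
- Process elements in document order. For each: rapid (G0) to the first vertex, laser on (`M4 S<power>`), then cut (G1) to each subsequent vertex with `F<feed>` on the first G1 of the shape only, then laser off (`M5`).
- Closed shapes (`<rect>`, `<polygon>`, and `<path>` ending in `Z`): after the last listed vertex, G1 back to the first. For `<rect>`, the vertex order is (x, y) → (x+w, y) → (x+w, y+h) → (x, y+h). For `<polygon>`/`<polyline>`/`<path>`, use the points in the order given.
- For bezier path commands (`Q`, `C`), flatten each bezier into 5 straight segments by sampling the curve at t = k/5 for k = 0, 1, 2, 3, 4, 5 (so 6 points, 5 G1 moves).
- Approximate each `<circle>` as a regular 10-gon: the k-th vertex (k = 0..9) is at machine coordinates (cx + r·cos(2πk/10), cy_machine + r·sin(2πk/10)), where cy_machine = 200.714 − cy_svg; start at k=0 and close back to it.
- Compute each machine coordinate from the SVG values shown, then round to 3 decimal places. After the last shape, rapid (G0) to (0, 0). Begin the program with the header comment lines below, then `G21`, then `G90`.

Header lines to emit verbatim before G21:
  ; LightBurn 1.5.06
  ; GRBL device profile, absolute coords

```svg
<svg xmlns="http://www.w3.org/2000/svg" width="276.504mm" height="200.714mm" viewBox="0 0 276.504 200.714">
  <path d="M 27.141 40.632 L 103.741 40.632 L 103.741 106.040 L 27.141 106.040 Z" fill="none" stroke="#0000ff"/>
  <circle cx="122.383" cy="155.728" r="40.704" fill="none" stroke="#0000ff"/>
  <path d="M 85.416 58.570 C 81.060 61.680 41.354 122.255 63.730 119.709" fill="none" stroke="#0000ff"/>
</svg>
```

; LightBurn 1.5.06
; GRBL device profile, absolute coords
G21
G90
G0 X27.141 Y160.082
M4 S846
G1 X103.741 Y160.082 F1358
G1 X103.741 Y94.674
G1 X27.141 Y94.674
G1 X27.141 Y160.082
M5
G0 X163.087 Y44.986
M4 S846
G1 X155.313 Y68.911 F1358
G1 X134.961 Y83.698
G1 X109.805 Y83.698
G1 X89.453 Y68.911
G1 X81.679 Y44.986
G1 X89.453 Y21.061
G1 X109.805 Y6.274
G1 X134.961 Y6.274
G1 X155.313 Y21.061
G1 X163.087 Y44.986
M5
G0 X85.416 Y142.144
M4 S846
G1 X79.340 Y134.347 F1358
G1 X69.456 Y118.546
G1 X60.443 Y100.530
G1 X56.975 Y86.087
G1 X63.730 Y81.005
M5
G0 X0.000 Y0.000

Since the viewBox matches the mm dimensions, user units are millimetres directly. The only transform is the Y-flip y_m = 200.714 − y_svg.

Shape 1 is a rectangle drawn with `<path>`. Its stroke #0000ff means cut at S846, F1358. After flipping Y the toolpath is (27.141,160.082) → (103.741,160.082) → (103.741,94.674) → (27.141,94.674) → (27.141,160.082), returning to the start.

Shape 2 is a circle drawn with `<circle>`. Its stroke #0000ff means cut at S846, F1358. After flipping Y the toolpath is (163.087,44.986) → (155.313,68.911) → (134.961,83.698) → (109.805,83.698) → (89.453,68.911) → (81.679,44.986) → (89.453,21.061) → (109.805,6.274) → (134.961,6.274) → (155.313,21.061) → (163.087,44.986), returning to the start.

Shape 3 is a cubic bezier drawn with `<path>`. Its stroke #0000ff means cut at S846, F1358. After flipping Y the toolpath is (85.416,142.144) → (79.340,134.347) → (69.456,118.546) → (60.443,100.530) → (56.975,86.087) → (63.730,81.005).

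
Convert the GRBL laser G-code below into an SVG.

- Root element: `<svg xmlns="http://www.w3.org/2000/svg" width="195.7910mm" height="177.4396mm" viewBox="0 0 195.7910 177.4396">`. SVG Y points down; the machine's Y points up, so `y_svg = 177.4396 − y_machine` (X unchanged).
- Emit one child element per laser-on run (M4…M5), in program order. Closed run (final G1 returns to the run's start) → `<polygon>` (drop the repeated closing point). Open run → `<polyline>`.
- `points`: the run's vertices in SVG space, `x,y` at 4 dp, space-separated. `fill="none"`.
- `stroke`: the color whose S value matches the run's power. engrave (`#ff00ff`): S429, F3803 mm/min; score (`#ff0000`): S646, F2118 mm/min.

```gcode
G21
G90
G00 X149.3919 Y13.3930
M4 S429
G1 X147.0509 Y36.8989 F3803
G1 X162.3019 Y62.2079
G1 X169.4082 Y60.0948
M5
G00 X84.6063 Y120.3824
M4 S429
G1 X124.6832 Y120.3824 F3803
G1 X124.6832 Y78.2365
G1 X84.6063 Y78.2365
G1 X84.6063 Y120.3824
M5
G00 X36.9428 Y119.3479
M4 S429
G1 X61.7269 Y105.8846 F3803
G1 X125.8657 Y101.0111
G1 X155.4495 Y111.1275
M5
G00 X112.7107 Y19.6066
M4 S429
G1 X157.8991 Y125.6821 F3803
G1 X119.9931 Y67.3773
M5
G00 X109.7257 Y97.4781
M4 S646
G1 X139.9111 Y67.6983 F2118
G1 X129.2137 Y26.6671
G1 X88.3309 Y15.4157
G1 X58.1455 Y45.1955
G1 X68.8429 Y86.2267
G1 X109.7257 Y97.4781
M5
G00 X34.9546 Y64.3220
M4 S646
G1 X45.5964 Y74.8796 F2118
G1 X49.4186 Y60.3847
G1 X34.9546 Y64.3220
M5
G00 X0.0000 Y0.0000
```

<svg xmlns="http://www.w3.org/2000/svg" width="195.7910mm" height="177.4396mm" viewBox="0 0 195.7910 177.4396">
  <polyline points="149.3919,164.0466 147.0509,140.5407 162.3019,115.2317 169.4082,117.3448" fill="none" stroke="#ff00ff"/>
  <polygon points="84.6063,57.0572 124.6832,57.0572 124.6832,99.2031 84.6063,99.2031" fill="none" stroke="#ff00ff"/>
  <polyline points="36.9428,58.0917 61.7269,71.5550 125.8657,76.4285 155.4495,66.3121" fill="none" stroke="#ff00ff"/>
  <polyline points="112.7107,157.8330 157.8991,51.7575 119.9931,110.0623" fill="none" stroke="#ff00ff"/>
  <polygon points="109.7257,79.9615 139.9111,109.7413 129.2137,150.7725 88.3309,162.0239 58.1455,132.2441 68.8429,91.2129" fill="none" stroke="#ff0000"/>
  <polygon points="34.9546,113.1176 45.5964,102.5600 49.4186,117.0549" fill="none" stroke="#ff0000"/>
</svg>

Machine Y-up, SVG Y-down with viewBox height 177.4396, so y_svg = 177.4396 − y_machine; X carries over.

Run 1: S429 ⇒ engrave layer `#ff00ff`. The run is open, so emit a `<polyline>` with points (Y-flipped): 149.3919,164.0466 147.0509,140.5407 162.3019,115.2317 169.4082,117.3448.

Run 2: S429 ⇒ engrave layer `#ff00ff`. The run returns to its start, so emit a `<polygon>` with points (Y-flipped): 84.6063,57.0572 124.6832,57.0572 124.6832,99.2031 84.6063,99.2031.

Run 3: S429 ⇒ engrave layer `#ff00ff`. The run is open, so emit a `<polyline>` with points (Y-flipped): 36.9428,58.0917 61.7269,71.5550 125.8657,76.4285 155.4495,66.3121.

Run 4: the run's S429 means `#ff00ff` (engrave). The run is open, so emit a `<polyline>` with points (Y-flipped): 112.7107,157.8330 157.8991,51.7575 119.9931,110.0623.

Run 5: power S646 maps to stroke `#ff0000` (score). The run returns to its start, so emit a `<polygon>` with points (Y-flipped): 109.7257,79.9615 139.9111,109.7413 129.2137,150.7725 88.3309,162.0239 58.1455,132.2441 68.8429,91.2129.

Run 6: power S646 maps to stroke `#ff0000` (score). The run returns to its start, so emit a `<polygon>` with points (Y-flipped): 34.9546,113.1176 45.5964,102.5600 49.4186,117.0549.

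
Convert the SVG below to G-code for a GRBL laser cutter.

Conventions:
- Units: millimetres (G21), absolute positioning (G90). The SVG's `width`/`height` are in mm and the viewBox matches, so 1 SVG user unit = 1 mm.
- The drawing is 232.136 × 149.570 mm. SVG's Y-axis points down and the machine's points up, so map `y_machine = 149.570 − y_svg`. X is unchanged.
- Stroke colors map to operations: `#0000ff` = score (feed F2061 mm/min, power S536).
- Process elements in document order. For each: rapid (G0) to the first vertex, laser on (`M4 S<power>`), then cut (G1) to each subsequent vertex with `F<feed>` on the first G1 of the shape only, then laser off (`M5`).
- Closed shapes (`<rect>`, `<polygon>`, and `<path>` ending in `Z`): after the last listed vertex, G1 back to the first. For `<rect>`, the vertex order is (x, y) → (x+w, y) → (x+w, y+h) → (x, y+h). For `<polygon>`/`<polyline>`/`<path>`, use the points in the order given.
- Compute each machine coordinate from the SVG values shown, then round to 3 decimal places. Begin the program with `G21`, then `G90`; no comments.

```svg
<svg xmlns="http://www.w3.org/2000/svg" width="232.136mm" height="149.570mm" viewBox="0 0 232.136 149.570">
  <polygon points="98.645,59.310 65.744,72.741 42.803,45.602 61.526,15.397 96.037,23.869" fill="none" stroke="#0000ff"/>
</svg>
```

G21
G90
G0 X98.645 Y90.260
M4 S536
G1 X65.744 Y76.829 F2061
G1 X42.803 Y103.968
G1 X61.526 Y134.173
G1 X96.037 Y125.701
G1 X98.645 Y90.260
M5

1 u = 1 mm; y_m = 149.570 − y.

[1] `<polygon>` regular polygon, #0000ff→score S536 F2061: (98.645,90.260) → (65.744,76.829) → (42.803,103.968) → (61.526,134.173) → (96.037,125.701) → (98.645,90.260) (closed)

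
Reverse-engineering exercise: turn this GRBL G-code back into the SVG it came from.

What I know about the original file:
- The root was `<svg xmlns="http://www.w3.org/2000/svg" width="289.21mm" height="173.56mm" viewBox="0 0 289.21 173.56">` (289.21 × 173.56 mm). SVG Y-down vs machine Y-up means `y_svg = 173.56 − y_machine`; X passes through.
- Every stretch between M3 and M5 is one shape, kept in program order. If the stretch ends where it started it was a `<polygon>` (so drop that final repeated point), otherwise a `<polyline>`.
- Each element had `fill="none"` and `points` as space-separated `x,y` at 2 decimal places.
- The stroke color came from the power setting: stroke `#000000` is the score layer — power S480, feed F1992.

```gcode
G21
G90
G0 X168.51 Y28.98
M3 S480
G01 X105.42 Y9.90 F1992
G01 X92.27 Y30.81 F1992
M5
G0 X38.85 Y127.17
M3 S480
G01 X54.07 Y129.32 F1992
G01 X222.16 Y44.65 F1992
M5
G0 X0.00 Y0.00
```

<svg xmlns="http://www.w3.org/2000/svg" width="289.21mm" height="173.56mm" viewBox="0 0 289.21 173.56">
  <polyline points="168.51,144.58 105.42,163.66 92.27,142.75" fill="none" stroke="#000000"/>
  <polyline points="38.85,46.39 54.07,44.24 222.16,128.91" fill="none" stroke="#000000"/>
</svg>

Each laser-on run becomes one SVG element. Flip Y back into SVG space with y_svg = 173.56 − y_machine. Every run uses S480, so all elements get stroke `#000000` (score).

Run 1: The run is open, so emit a `<polyline>` with points (Y-flipped): 168.51,144.58 105.42,163.66 92.27,142.75.

Run 2: The run is open, so emit a `<polyline>` with points (Y-flipped): 38.85,46.39 54.07,44.24 222.16,128.91.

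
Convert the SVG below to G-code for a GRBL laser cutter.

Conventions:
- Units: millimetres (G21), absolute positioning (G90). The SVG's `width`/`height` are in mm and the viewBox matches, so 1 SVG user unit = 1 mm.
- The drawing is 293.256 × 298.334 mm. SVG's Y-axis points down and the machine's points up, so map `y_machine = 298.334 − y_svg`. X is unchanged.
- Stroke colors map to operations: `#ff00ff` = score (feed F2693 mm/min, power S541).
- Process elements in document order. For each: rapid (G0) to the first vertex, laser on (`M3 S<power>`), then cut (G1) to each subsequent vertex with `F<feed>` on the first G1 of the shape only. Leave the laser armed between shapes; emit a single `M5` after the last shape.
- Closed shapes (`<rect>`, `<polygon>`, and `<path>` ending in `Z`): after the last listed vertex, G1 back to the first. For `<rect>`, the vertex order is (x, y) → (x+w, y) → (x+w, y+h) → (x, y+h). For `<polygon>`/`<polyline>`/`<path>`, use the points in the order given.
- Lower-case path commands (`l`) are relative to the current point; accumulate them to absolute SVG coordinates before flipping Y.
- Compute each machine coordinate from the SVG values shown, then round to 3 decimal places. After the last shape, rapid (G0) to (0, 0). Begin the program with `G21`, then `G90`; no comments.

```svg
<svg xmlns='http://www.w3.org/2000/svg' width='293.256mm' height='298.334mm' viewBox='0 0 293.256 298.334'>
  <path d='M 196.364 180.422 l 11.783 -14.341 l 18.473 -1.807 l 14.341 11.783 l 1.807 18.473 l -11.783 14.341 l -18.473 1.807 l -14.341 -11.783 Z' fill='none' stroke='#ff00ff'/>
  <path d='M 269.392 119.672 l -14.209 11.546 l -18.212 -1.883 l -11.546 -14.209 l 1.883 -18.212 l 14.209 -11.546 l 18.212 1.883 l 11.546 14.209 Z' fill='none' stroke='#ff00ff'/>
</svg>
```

G21
G90
G0 X196.364 Y117.912
M3 S541
G1 X208.147 Y132.253 F2693
G1 X226.620 Y134.060
G1 X240.961 Y122.277
G1 X242.768 Y103.804
G1 X230.985 Y89.463
G1 X212.512 Y87.656
G1 X198.171 Y99.439
G1 X196.364 Y117.912
G0 X269.392 Y178.662
M3 S541
G1 X255.183 Y167.116 F2693
G1 X236.971 Y168.999
G1 X225.425 Y183.208
G1 X227.308 Y201.420
G1 X241.517 Y212.966
G1 X259.729 Y211.083
G1 X271.275 Y196.874
G1 X269.392 Y178.662
M5
G0 X0.000 Y0.000

Since the viewBox matches the mm dimensions, user units are millimetres directly. The only transform is the Y-flip y_m = 298.334 − y_svg.

Shape 1 is a regular polygon drawn with `<path>`. Its stroke #ff00ff means score at S541, F2693. After flipping Y the toolpath is (196.364,117.912) → (208.147,132.253) → (226.620,134.060) → (240.961,122.277) → (242.768,103.804) → (230.985,89.463) → (212.512,87.656) → (198.171,99.439) → (196.364,117.912), returning to the start.

Shape 2 is a regular polygon drawn with `<path>`. Its stroke #ff00ff means score at S541, F2693. After flipping Y the toolpath is (269.392,178.662) → (255.183,167.116) → (236.971,168.999) → (225.425,183.208) → (227.308,201.420) → (241.517,212.966) → (259.729,211.083) → (271.275,196.874) → (269.392,178.662), returning to the start.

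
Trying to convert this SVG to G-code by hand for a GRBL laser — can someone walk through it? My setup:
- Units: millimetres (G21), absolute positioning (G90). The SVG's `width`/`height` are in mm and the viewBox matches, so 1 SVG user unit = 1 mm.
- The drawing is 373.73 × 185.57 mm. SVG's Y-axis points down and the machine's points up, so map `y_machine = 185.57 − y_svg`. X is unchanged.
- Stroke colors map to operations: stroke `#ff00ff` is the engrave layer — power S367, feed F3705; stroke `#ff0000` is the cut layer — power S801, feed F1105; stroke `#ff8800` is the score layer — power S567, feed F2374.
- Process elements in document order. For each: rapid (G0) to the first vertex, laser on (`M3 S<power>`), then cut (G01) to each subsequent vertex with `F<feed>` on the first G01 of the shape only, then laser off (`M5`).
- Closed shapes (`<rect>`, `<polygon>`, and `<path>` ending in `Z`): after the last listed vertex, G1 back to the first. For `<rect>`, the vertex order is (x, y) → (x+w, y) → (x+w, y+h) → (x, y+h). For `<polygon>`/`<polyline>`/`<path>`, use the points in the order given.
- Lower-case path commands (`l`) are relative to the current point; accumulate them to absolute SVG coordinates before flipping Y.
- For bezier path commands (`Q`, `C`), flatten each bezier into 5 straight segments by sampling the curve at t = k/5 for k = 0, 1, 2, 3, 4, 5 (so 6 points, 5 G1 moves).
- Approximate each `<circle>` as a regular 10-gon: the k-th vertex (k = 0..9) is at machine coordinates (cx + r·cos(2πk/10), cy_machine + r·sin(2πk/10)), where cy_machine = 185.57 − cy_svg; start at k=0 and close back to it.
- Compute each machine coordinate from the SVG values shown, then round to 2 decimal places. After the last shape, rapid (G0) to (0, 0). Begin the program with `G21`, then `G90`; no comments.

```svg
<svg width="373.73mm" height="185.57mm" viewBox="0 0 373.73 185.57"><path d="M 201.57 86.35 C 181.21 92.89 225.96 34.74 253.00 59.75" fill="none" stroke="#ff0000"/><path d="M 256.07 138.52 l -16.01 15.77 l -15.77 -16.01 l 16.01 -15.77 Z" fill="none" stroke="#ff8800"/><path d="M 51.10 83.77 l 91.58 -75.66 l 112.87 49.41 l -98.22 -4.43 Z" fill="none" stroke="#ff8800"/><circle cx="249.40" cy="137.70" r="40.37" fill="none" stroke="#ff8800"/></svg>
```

G21
G90
G0 X201.57 Y99.22
M3 S801
G01 X196.50 Y101.88 F1105
G01 X203.09 Y112.96
G01 X217.35 Y125.38
G01 X235.31 Y132.03
G01 X253.00 Y125.82
M5
G0 X256.07 Y47.05
M3 S567
G01 X240.06 Y31.28 F2374
G01 X224.29 Y47.29
G01 X240.30 Y63.06
G01 X256.07 Y47.05
M5
G0 X51.10 Y101.80
M3 S567
G01 X142.68 Y177.46 F2374
G01 X255.55 Y128.05
G01 X157.33 Y132.48
G01 X51.10 Y101.80
M5
G0 X289.77 Y47.87
M3 S567
G01 X282.06 Y71.60 F2374
G01 X261.88 Y86.26
G01 X236.92 Y86.26
G01 X216.74 Y71.60
G01 X209.03 Y47.87
G01 X216.74 Y24.14
G01 X236.92 Y9.48
G01 X261.88 Y9.48
G01 X282.06 Y24.14
G01 X289.77 Y47.87
M5
G0 X0.00 Y0.00

1 u = 1 mm; y_m = 185.57 − y.

[1] `<path>` cubic bezier, #ff0000→cut S801 F1105: (201.57,99.22) → (196.50,101.88) → (203.09,112.96) → (217.35,125.38) → (235.31,132.03) → (253.00,125.82)

[2] `<path>` regular polygon, #ff8800→score S567 F2374: (256.07,47.05) → (240.06,31.28) → (224.29,47.29) → (240.30,63.06) → (256.07,47.05) (closed)

[3] `<path>` closed polygon, #ff8800→score S567 F2374: (51.10,101.80) → (142.68,177.46) → (255.55,128.05) → (157.33,132.48) → (51.10,101.80) (closed)

[4] `<circle>` circle, #ff8800→score S567 F2374: (289.77,47.87) → (282.06,71.60) → (261.88,86.26) → (236.92,86.26) → (216.74,71.60) → (209.03,47.87) → (216.74,24.14) → (236.92,9.48) → (261.88,9.48) → (282.06,24.14) → (289.77,47.87) (closed)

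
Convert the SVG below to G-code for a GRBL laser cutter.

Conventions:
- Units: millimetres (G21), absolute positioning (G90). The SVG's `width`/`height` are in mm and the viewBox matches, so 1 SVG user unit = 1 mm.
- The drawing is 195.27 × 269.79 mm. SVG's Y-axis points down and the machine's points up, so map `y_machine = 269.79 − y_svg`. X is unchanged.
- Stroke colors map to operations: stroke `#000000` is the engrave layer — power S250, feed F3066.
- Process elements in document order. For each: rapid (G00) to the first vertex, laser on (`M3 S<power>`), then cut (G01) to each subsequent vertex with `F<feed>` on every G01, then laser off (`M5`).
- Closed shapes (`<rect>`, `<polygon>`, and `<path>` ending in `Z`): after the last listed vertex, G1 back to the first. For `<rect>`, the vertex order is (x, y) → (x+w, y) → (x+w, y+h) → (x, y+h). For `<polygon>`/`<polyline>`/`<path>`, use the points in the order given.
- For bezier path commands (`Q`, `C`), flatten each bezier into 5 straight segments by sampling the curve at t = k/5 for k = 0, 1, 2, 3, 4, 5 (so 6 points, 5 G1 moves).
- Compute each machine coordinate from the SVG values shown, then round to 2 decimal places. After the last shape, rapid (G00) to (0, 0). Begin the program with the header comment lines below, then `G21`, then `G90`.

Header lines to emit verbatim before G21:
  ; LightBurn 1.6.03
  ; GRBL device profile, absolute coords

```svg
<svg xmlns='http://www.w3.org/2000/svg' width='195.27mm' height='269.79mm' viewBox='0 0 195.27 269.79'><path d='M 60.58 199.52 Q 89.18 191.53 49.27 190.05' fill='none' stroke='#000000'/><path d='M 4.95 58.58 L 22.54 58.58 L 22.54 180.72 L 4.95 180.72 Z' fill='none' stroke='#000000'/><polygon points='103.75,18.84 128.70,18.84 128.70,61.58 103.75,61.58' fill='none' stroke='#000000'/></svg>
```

; LightBurn 1.6.03
; GRBL device profile, absolute coords
G21
G90
G00 X60.58 Y70.27
M3 S250
G01 X69.28 Y73.21 F3066
G01 X72.50 Y75.62 F3066
G01 X70.24 Y77.51 F3066
G01 X62.49 Y78.89 F3066
G01 X49.27 Y79.74 F3066
M5
G00 X4.95 Y211.21
M3 S250
G01 X22.54 Y211.21 F3066
G01 X22.54 Y89.07 F3066
G01 X4.95 Y89.07 F3066
G01 X4.95 Y211.21 F3066
M5
G00 X103.75 Y250.95
M3 S250
G01 X128.70 Y250.95 F3066
G01 X128.70 Y208.21 F3066
G01 X103.75 Y208.21 F3066
G01 X103.75 Y250.95 F3066
M5
G00 X0.00 Y0.00

1 u = 1 mm; y_m = 269.79 − y.

[1] `<path>` quadratic bezier, #000000→engrave S250 F3066: (60.58,70.27) → (69.28,73.21) → (72.50,75.62) → (70.24,77.51) → (62.49,78.89) → (49.27,79.74)

[2] `<path>` rectangle, #000000→engrave S250 F3066: (4.95,211.21) → (22.54,211.21) → (22.54,89.07) → (4.95,89.07) → (4.95,211.21) (closed)

[3] `<polygon>` rectangle, #000000→engrave S250 F3066: (103.75,250.95) → (128.70,250.95) → (128.70,208.21) → (103.75,208.21) → (103.75,250.95) (closed)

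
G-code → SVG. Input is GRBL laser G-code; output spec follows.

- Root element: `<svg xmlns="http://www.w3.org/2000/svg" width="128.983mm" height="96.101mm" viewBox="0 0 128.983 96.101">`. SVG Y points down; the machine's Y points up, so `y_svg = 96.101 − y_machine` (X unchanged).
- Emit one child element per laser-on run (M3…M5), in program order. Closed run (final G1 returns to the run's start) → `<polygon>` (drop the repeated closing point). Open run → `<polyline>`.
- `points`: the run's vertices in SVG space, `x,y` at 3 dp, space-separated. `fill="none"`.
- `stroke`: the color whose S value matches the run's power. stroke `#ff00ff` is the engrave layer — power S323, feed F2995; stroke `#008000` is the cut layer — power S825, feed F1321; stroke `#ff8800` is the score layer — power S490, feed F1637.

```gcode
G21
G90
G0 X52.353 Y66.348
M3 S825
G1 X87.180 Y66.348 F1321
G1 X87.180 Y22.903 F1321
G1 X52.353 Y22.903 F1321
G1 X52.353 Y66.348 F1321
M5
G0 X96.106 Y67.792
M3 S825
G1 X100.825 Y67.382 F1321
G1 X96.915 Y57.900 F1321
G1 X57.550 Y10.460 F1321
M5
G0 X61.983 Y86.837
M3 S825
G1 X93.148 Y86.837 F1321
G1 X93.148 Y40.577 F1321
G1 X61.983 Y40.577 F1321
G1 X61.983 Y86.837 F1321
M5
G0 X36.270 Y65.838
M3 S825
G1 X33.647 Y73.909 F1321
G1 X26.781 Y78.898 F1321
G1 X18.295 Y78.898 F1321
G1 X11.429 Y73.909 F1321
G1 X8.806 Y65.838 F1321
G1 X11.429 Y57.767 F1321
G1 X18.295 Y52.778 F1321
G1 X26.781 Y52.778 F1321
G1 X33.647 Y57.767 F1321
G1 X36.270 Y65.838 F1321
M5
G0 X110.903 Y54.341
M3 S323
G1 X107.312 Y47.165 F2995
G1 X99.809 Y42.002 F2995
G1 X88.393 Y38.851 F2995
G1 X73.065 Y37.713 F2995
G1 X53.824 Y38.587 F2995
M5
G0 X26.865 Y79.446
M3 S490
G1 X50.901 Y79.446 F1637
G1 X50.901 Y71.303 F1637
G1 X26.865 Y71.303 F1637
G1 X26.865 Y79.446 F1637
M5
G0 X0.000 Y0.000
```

Each laser-on run becomes one SVG element. Flip Y back into SVG space with y_svg = 96.101 − y_machine.

Run 1: S825 ⇒ cut layer `#008000`. The run returns to its start, so emit a `<polygon>` with points (Y-flipped): 52.353,29.753 87.180,29.753 87.180,73.198 52.353,73.198.

Run 2: the run's S825 means `#008000` (cut). The run is open, so emit a `<polyline>` with points (Y-flipped): 96.106,28.309 100.825,28.719 96.915,38.201 57.550,85.641.

Run 3: S825 ⇒ cut layer `#008000`. The run returns to its start, so emit a `<polygon>` with points (Y-flipped): 61.983,9.264 93.148,9.264 93.148,55.524 61.983,55.524.

Run 4: S825 ⇒ cut layer `#008000`. The run returns to its start, so emit a `<polygon>` with points (Y-flipped): 36.270,30.263 33.647,22.192 26.781,17.203 18.295,17.203 11.429,22.192 8.806,30.263 11.429,38.334 18.295,43.323 26.781,43.323 33.647,38.334.

Run 5: the run's S323 means `#ff00ff` (engrave). The run is open, so emit a `<polyline>` with points (Y-flipped): 110.903,41.760 107.312,48.936 99.809,54.099 88.393,57.250 73.065,58.388 53.824,57.514.

Run 6: power S490 maps to stroke `#ff8800` (score). The run returns to its start, so emit a `<polygon>` with points (Y-flipped): 26.865,16.655 50.901,16.655 50.901,24.798 26.865,24.798.

<svg xmlns="http://www.w3.org/2000/svg" width="128.983mm" height="96.101mm" viewBox="0 0 128.983 96.101">
  <polygon points="52.353,29.753 87.180,29.753 87.180,73.198 52.353,73.198" fill="none" stroke="#008000"/>
  <polyline points="96.106,28.309 100.825,28.719 96.915,38.201 57.550,85.641" fill="none" stroke="#008000"/>
  <polygon points="61.983,9.264 93.148,9.264 93.148,55.524 61.983,55.524" fill="none" stroke="#008000"/>
  <polygon points="36.270,30.263 33.647,22.192 26.781,17.203 18.295,17.203 11.429,22.192 8.806,30.263 11.429,38.334 18.295,43.323 26.781,43.323 33.647,38.334" fill="none" stroke="#008000"/>
  <polyline points="110.903,41.760 107.312,48.936 99.809,54.099 88.393,57.250 73.065,58.388 53.824,57.514" fill="none" stroke="#ff00ff"/>
  <polygon points="26.865,16.655 50.901,16.655 50.901,24.798 26.865,24.798" fill="none" stroke="#ff8800"/>
</svg>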